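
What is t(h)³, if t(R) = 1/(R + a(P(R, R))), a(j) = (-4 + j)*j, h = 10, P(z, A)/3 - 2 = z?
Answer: 1/1568983528 ≈ 6.3736e-10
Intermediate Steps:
P(z, A) = 6 + 3*z
a(j) = j*(-4 + j)
t(R) = 1/(R + (2 + 3*R)*(6 + 3*R)) (t(R) = 1/(R + (6 + 3*R)*(-4 + (6 + 3*R))) = 1/(R + (6 + 3*R)*(2 + 3*R)) = 1/(R + (2 + 3*R)*(6 + 3*R)))
t(h)³ = (1/(12 + 9*10² + 25*10))³ = (1/(12 + 9*100 + 250))³ = (1/(12 + 900 + 250))³ = (1/1162)³ = 1/1568983528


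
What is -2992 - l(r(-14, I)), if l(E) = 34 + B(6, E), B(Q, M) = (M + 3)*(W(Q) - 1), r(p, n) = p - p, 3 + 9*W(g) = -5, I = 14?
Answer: -9061/3 ≈ -3020.3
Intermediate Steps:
W(g) = -8/9 (W(g) = -⅓ + (⅑)*(-5) = -⅓ - 5/9 = -8/9)
r(p, n) = 0
B(Q, M) = -17/3 - 17*M/9 (B(Q, M) = (M + 3)*(-8/9 - 1) = (3 + M)*(-17/9) = -17/3 - 17*M/9)
l(E) = 85/3 - 17*E/9 (l(E) = 34 + (-17/3 - 17*E/9) = 85/3 - 17*E/9)
-2992 - l(r(-14, I)) = -2992 - (85/3 - 17/9*0) = -2992 - (85/3 + 0) = -2992 - 1*85/3 = -2992 - 85/3 = -9061/3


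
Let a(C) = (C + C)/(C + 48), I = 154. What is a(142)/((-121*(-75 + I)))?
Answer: -142/908105 ≈ -0.00015637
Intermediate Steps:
a(C) = 2*C/(48 + C) (a(C) = (2*C)/(48 + C) = 2*C/(48 + C))
a(142)/((-121*(-75 + I))) = (2*142/(48 + 142))/((-121*(-75 + 154))) = (2*142/190)/((-121*79)) = (2*142*(1/190))/(-9559) = (142/95)*(-1/9559) = -142/908105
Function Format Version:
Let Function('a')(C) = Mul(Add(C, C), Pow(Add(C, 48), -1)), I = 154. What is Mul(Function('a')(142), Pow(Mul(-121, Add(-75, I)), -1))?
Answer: Rational(-142, 908105) ≈ -0.00015637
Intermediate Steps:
Function('a')(C) = Mul(2, C, Pow(Add(48, C), -1)) (Function('a')(C) = Mul(Mul(2, C), Pow(Add(48, C), -1)) = Mul(2, C, Pow(Add(48, C), -1)))
Mul(Function('a')(142), Pow(Mul(-121, Add(-75, I)), -1)) = Mul(Mul(2, 142, Pow(Add(48, 142), -1)), Pow(Mul(-121, Add(-75, 154)), -1)) = Mul(Mul(2, 142, Pow(190, -1)), Pow(Mul(-121, 79), -1)) = Mul(Mul(2, 142, Rational(1, 190)), Pow(-9559, -1)) = Mul(Rational(142, 95), Rational(-1, 9559)) = Rational(-142, 908105)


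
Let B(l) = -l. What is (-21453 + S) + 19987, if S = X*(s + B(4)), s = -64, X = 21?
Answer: -2894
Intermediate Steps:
S = -1428 (S = 21*(-64 - 1*4) = 21*(-64 - 4) = 21*(-68) = -1428)
(-21453 + S) + 19987 = (-21453 - 1428) + 19987 = -22881 + 19987 = -2894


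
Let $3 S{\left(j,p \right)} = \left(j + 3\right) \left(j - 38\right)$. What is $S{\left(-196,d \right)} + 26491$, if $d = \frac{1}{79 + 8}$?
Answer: $41545$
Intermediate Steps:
$d = \frac{1}{87} \approx 0.011494$
$S{\left(j,p \right)} = \frac{\left(-38 + j\right) \left(3 + j\right)}{3}$ ($S{\left(j,p \right)} = \frac{\left(j + 3\right) \left(j - 38\right)}{3} = \frac{\left(3 + j\right) \left(-38 + j\right)}{3} = \frac{\left(-38 + j\right) \left(3 + j\right)}{3}$)
$S{\left(-196,d \right)} + 26491 = \left(-38 - - \frac{6860}{3} + \frac{\left(-196\right)^{2}}{3}\right) + 26491 = \left(-38 + \frac{6860}{3} + \frac{1}{3} \cdot 38416\right) + 26491 = \left(-38 + \frac{6860}{3} + \frac{38416}{3}\right) + 26491 = 15054 + 26491 = 41545$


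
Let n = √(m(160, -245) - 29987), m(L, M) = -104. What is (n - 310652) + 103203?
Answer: -207449 + I*√30091 ≈ -2.0745e+5 + 173.47*I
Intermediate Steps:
n = I*√30091 (n = √(-104 - 29987) = √(-30091) = I*√30091 ≈ 173.47*I)
(n - 310652) + 103203 = (I*√30091 - 310652) + 103203 = (-310652 + I*√30091) + 103203 = -207449 + I*√30091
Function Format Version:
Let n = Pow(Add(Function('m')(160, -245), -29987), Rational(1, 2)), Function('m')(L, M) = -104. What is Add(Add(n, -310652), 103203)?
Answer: Add(-207449, Mul(I, Pow(30091, Rational(1, 2)))) ≈ Add(-2.0745e+5, Mul(173.47, I))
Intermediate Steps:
n = Mul(I, Pow(30091, Rational(1, 2))) (n = Pow(Add(-104, -29987), Rational(1, 2)) = Pow(-30091, Rational(1, 2)) = Mul(I, Pow(30091, Rational(1, 2))) ≈ Mul(173.47, I))
Add(Add(n, -310652), 103203) = Add(Add(Mul(I, Pow(30091, Rational(1, 2))), -310652), 103203) = Add(Add(-310652, Mul(I, Pow(30091, Rational(1, 2)))), 103203) = Add(-207449, Mul(I, Pow(30091, Rational(1, 2))))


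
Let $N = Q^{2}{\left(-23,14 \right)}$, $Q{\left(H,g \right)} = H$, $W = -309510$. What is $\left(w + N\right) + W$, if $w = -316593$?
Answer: $-625574$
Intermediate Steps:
$N = 529$ ($N = \left(-23\right)^{2} = 529$)
$\left(w + N\right) + W = \left(-316593 + 529\right) - 309510 = -316064 - 309510 = -625574$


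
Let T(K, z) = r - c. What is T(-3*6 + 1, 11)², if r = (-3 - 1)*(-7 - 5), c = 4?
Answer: 1936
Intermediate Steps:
r = 48 (r = -4*(-12) = 48)
T(K, z) = 44 (T(K, z) = 48 - 1*4 = 48 - 4 = 44)
T(-3*6 + 1, 11)² = 44² = 1936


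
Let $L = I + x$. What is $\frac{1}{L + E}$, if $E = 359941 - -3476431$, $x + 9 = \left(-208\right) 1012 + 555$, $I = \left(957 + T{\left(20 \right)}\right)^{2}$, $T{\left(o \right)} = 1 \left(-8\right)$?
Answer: $\frac{1}{4527023} \approx 2.209 \cdot 10^{-7}$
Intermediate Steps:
$T{\left(o \right)} = -8$
$I = 900601$ ($I = \left(957 - 8\right)^{2} = 949^{2} = 900601$)
$x = -209950$ ($x = -9 + \left(\left(-208\right) 1012 + 555\right) = -9 + \left(-210496 + 555\right) = -9 - 209941 = -209950$)
$L = 690651$ ($L = 900601 - 209950 = 690651$)
$E = 3836372$ ($E = 359941 + 3476431 = 3836372$)
$\frac{1}{L + E} = \frac{1}{690651 + 3836372} = \frac{1}{4527023}$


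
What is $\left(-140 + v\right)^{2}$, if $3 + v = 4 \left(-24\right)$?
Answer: $57121$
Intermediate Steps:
$v = -99$ ($v = -3 + 4 \left(-24\right) = -3 - 96 = -99$)
$\left(-140 + v\right)^{2} = \left(-140 - 99\right)^{2} = \left(-239\right)^{2} = 57121$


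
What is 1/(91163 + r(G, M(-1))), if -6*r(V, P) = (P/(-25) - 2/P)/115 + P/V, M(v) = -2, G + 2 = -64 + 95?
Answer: 500250/45604295717 ≈ 1.0969e-5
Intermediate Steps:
G = 29 (G = -2 + (-64 + 95) = -2 + 31 = 29)
r(V, P) = 1/(345*P) + P/17250 - P/(6*V) (r(V, P) = -((P/(-25) - 2/P)/115 + P/V)/6 = -((P*(-1/25) - 2/P)*(1/115) + P/V)/6 = -((-P/25 - 2/P)*(1/115) + P/V)/6 = -((-2/P - P/25)*(1/115) + P/V)/6 = -((-2/(115*P) - P/2875) + P/V)/6 = -(-2/(115*P) - P/2875 + P/V)/6 = 1/(345*P) + P/17250 - P/(6*V))
1/(91163 + r(G, M(-1))) = 1/(91163 + ((1/345)/(-2) + (1/17250)*(-2) - ⅙*(-2)/29)) = 1/(91163 + ((1/345)*(-½) - 1/8625 - ⅙*(-2)*1/29)) = 1/(91163 + (-1/690 - 1/8625 + 1/87)) = 1/(91163 + 4967/500250) = 1/(45604295717/500250) = 500250/45604295717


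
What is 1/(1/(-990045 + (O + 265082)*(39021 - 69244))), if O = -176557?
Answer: -2676481120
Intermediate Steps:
1/(1/(-990045 + (O + 265082)*(39021 - 69244))) = 1/(1/(-990045 + (-176557 + 265082)*(39021 - 69244))) = 1/(1/(-990045 + 88525*(-30223))) = 1/(1/(-990045 - 2675491075)) = 1/(1/(-2676481120)) = 1/(-1/2676481120) = -2676481120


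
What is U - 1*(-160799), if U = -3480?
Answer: 157319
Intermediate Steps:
U - 1*(-160799) = -3480 - 1*(-160799) = -3480 + 160799 = 157319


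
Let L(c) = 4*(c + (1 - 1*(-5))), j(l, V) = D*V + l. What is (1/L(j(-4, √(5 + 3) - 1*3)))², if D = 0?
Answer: 1/64 ≈ 0.015625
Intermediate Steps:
j(l, V) = l (j(l, V) = 0*V + l = 0 + l = l)
L(c) = 24 + 4*c (L(c) = 4*(c + (1 + 5)) = 4*(c + 6) = 4*(6 + c) = 24 + 4*c)
(1/L(j(-4, √(5 + 3) - 1*3)))² = (1/(24 + 4*(-4)))² = (1/(24 - 16))² = (1/8)² = (⅛)² = 1/64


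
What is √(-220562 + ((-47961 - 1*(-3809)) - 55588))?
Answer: I*√320302 ≈ 565.95*I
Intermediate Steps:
√(-220562 + ((-47961 - 1*(-3809)) - 55588)) = √(-220562 + ((-47961 + 3809) - 55588)) = √(-220562 + (-44152 - 55588)) = √(-220562 - 99740) = √(-320302) = I*√320302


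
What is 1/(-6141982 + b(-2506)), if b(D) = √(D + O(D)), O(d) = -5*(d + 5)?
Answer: -558362/3429449352575 - 3*√1111/37723942878325 ≈ -1.6282e-7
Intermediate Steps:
O(d) = -25 - 5*d (O(d) = -5*(5 + d) = -25 - 5*d)
b(D) = √(-25 - 4*D) (b(D) = √(D + (-25 - 5*D)) = √(-25 - 4*D))
1/(-6141982 + b(-2506)) = 1/(-6141982 + √(-25 - 4*(-2506))) = 1/(-6141982 + √(-25 + 10024)) = 1/(-6141982 + √9999) = 1/(-6141982 + 3*√1111)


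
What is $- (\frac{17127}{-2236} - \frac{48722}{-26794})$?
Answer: $\frac{174979223}{29955692} \approx 5.8413$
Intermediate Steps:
$- (\frac{17127}{-2236} - \frac{48722}{-26794}) = - (17127 \left(- \frac{1}{2236}\right) - - \frac{24361}{13397}) = - (- \frac{17127}{2236} + \frac{24361}{13397}) = \left(-1\right) \left(- \frac{174979223}{29955692}\right) = \frac{174979223}{29955692}$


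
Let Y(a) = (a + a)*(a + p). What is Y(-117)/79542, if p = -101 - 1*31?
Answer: 1079/1473 ≈ 0.73252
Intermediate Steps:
p = -132 (p = -101 - 31 = -132)
Y(a) = 2*a*(-132 + a) (Y(a) = (a + a)*(a - 132) = (2*a)*(-132 + a) = 2*a*(-132 + a))
Y(-117)/79542 = (2*(-117)*(-132 - 117))/79542 = (2*(-117)*(-249))*(1/79542) = 58266*(1/79542) = 1079/1473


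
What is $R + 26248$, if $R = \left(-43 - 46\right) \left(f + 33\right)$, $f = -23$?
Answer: $25358$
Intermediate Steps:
$R = -890$ ($R = \left(-43 - 46\right) \left(-23 + 33\right) = \left(-89\right) 10 = -890$)
$R + 26248 = -890 + 26248 = 25358$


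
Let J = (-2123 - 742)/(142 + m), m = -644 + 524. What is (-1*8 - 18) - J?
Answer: 2293/22 ≈ 104.23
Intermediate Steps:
m = -120
J = -2865/22 (J = (-2123 - 742)/(142 - 120) = -2865/22 ≈ -130.23)
(-1*8 - 18) - J = (-1*8 - 18) - 1*(-2865/22) = (-8 - 18) + 2865/22 = -26 + 2865/22 = 2293/22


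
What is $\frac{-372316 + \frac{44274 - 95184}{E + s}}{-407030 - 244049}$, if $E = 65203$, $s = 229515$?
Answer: $\frac{54864138899}{95942350361} \approx 0.57185$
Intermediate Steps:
$\frac{-372316 + \frac{44274 - 95184}{E + s}}{-407030 - 244049} = \frac{-372316 + \frac{44274 - 95184}{65203 + 229515}}{-407030 - 244049} = \frac{-372316 - \frac{50910}{294718}}{-651079} = \left(-372316 - \frac{25455}{147359}\right) \left(- \frac{1}{651079}\right) = \left(- \frac{54864138899}{147359}\right) \left(- \frac{1}{651079}\right) = \frac{54864138899}{95942350361}$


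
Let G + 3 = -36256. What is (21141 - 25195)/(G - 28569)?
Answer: 2027/32414 ≈ 0.062535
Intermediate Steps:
G = -36259 (G = -3 - 36256 = -36259)
(21141 - 25195)/(G - 28569) = (21141 - 25195)/(-36259 - 28569) = -4054/(-64828) = -4054*(-1/64828) = 2027/32414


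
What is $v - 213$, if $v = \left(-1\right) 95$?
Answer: $-308$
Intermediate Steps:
$v = -95$
$v - 213 = -95 - 213 = -308$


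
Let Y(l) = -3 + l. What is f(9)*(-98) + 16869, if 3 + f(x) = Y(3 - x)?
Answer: 18045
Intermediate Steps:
f(x) = -3 - x (f(x) = -3 + (-3 + (3 - x)) = -3 - x)
f(9)*(-98) + 16869 = (-3 - 1*9)*(-98) + 16869 = (-3 - 9)*(-98) + 16869 = -12*(-98) + 16869 = 1176 + 16869 = 18045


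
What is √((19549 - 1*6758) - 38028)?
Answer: I*√25237 ≈ 158.86*I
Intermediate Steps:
√((19549 - 1*6758) - 38028) = √((19549 - 6758) - 38028) = √(12791 - 38028) = √(-25237) = I*√25237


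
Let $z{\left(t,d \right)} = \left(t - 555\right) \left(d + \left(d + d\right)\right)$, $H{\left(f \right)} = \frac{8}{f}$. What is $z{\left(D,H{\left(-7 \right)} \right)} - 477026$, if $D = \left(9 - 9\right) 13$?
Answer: $- \frac{3325862}{7} \approx -4.7512 \cdot 10^{5}$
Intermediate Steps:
$D = 0$ ($D = 0 \cdot 13 = 0$)
$z{\left(t,d \right)} = 3 d \left(-555 + t\right)$ ($z{\left(t,d \right)} = \left(-555 + t\right) \left(d + 2 d\right) = \left(-555 + t\right) 3 d = 3 d \left(-555 + t\right)$)
$z{\left(D,H{\left(-7 \right)} \right)} - 477026 = 3 \frac{8}{-7} \left(-555 + 0\right) - 477026 = 3 \cdot 8 \left(- \frac{1}{7}\right) \left(-555\right) - 477026 = 3 \left(- \frac{8}{7}\right) \left(-555\right) - 477026 = \frac{13320}{7} - 477026 = - \frac{3325862}{7}$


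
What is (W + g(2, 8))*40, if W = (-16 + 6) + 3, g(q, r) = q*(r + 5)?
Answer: 760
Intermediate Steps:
g(q, r) = q*(5 + r)
W = -7 (W = -10 + 3 = -7)
(W + g(2, 8))*40 = (-7 + 2*(5 + 8))*40 = (-7 + 2*13)*40 = (-7 + 26)*40 = 19*40 = 760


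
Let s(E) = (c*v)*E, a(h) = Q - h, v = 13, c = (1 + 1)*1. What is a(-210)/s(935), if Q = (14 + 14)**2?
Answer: 497/12155 ≈ 0.040889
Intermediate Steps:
c = 2 (c = 2*1 = 2)
Q = 784 (Q = 28**2 = 784)
a(h) = 784 - h
s(E) = 26*E (s(E) = (2*13)*E = 26*E)
a(-210)/s(935) = (784 - 1*(-210))/((26*935)) = (784 + 210)/24310 = 994*(1/24310) = 497/12155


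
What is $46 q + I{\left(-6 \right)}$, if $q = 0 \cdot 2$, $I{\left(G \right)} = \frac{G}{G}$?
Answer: $1$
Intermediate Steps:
$I{\left(G \right)} = 1$
$q = 0$
$46 q + I{\left(-6 \right)} = 46 \cdot 0 + 1 = 0 + 1 = 1$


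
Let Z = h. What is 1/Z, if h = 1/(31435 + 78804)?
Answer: 110239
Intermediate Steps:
h = 1/110239 ≈ 9.0712e-6
Z = 1/110239 ≈ 9.0712e-6
1/Z = 1/(1/110239) = 110239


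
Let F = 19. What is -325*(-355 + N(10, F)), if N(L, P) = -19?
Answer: 121550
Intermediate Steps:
-325*(-355 + N(10, F)) = -325*(-355 - 19) = -325*(-374) = 121550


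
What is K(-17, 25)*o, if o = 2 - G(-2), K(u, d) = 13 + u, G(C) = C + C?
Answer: -24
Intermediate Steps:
G(C) = 2*C
o = 6 (o = 2 - 2*(-2) = 2 - 1*(-4) = 2 + 4 = 6)
K(-17, 25)*o = (13 - 17)*6 = -4*6 = -24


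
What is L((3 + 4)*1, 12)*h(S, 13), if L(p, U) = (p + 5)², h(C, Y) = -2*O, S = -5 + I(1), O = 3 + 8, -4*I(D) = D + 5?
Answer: -3168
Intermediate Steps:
I(D) = -5/4 - D/4 (I(D) = -(D + 5)/4 = -(5 + D)/4 = -5/4 - D/4)
O = 11
S = -13/2 (S = -5 + (-5/4 - ¼*1) = -5 + (-5/4 - ¼) = -5 - 3/2 = -13/2 ≈ -6.5000)
h(C, Y) = -22 (h(C, Y) = -2*11 = -22)
L(p, U) = (5 + p)²
L((3 + 4)*1, 12)*h(S, 13) = (5 + (3 + 4)*1)²*(-22) = (5 + 7*1)²*(-22) = (5 + 7)²*(-22) = 12²*(-22) = 144*(-22) = -3168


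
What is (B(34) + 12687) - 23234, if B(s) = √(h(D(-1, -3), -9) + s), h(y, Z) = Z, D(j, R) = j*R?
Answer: -10542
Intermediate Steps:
D(j, R) = R*j
B(s) = √(-9 + s)
(B(34) + 12687) - 23234 = (√(-9 + 34) + 12687) - 23234 = (√25 + 12687) - 23234 = (5 + 12687) - 23234 = 12692 - 23234 = -10542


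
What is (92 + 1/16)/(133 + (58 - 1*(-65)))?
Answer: 1473/4096 ≈ 0.35962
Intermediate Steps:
(92 + 1/16)/(133 + (58 - 1*(-65))) = (92 + 1/16)/(133 + (58 + 65)) = 1473/(16*(133 + 123)) = (1473/16)/256 = (1473/16)*(1/256) = 1473/4096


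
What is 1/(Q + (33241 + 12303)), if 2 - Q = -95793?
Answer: 1/141339 ≈ 7.0752e-6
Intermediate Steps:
Q = 95795 (Q = 2 - 1*(-95793) = 2 + 95793 = 95795)
1/(Q + (33241 + 12303)) = 1/(95795 + (33241 + 12303)) = 1/(95795 + 45544) = 1/141339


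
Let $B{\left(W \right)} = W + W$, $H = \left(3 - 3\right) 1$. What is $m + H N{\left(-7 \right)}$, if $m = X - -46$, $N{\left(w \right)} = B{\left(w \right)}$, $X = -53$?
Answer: $-7$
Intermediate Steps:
$H = 0$ ($H = 0 \cdot 1 = 0$)
$B{\left(W \right)} = 2 W$
$N{\left(w \right)} = 2 w$
$m = -7$ ($m = -53 - -46 = -53 + 46 = -7$)
$m + H N{\left(-7 \right)} = -7 + 0 \cdot 2 \left(-7\right) = -7 + 0 \left(-14\right) = -7 + 0 = -7$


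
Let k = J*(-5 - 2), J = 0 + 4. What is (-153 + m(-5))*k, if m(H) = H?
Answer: 4424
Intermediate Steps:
J = 4
k = -28 (k = 4*(-5 - 2) = 4*(-7) = -28)
(-153 + m(-5))*k = (-153 - 5)*(-28) = -158*(-28) = 4424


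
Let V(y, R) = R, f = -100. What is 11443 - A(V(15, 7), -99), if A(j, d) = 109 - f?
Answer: 11234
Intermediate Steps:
A(j, d) = 209 (A(j, d) = 109 - 1*(-100) = 109 + 100 = 209)
11443 - A(V(15, 7), -99) = 11443 - 1*209 = 11443 - 209 = 11234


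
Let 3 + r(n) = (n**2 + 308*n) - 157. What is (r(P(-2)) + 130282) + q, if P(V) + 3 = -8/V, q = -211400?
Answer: -80969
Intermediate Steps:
P(V) = -3 - 8/V
r(n) = -160 + n**2 + 308*n (r(n) = -3 + ((n**2 + 308*n) - 157) = -3 + (-157 + n**2 + 308*n) = -160 + n**2 + 308*n)
(r(P(-2)) + 130282) + q = ((-160 + (-3 - 8/(-2))**2 + 308*(-3 - 8/(-2))) + 130282) - 211400 = ((-160 + (-3 - 8*(-1/2))**2 + 308*(-3 - 8*(-1/2))) + 130282) - 211400 = ((-160 + (-3 + 4)**2 + 308*(-3 + 4)) + 130282) - 211400 = ((-160 + 1**2 + 308*1) + 130282) - 211400 = ((-160 + 1 + 308) + 130282) - 211400 = (149 + 130282) - 211400 = 130431 - 211400 = -80969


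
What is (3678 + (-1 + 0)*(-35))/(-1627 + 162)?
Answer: -3713/1465 ≈ -2.5345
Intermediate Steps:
(3678 + (-1 + 0)*(-35))/(-1627 + 162) = (3678 - 1*(-35))/(-1465) = (3678 + 35)*(-1/1465) = 3713*(-1/1465) = -3713/1465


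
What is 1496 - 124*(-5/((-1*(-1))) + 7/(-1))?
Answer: 2984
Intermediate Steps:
1496 - 124*(-5/((-1*(-1))) + 7/(-1)) = 1496 - 124*(-5/1 + 7*(-1)) = 1496 - 124*(-5*1 - 7) = 1496 - 124*(-5 - 7) = 1496 - 124*(-12) = 1496 + 1488 = 2984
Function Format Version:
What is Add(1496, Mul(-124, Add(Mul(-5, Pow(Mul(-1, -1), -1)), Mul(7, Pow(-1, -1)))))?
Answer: 2984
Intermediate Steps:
Add(1496, Mul(-124, Add(Mul(-5, Pow(Mul(-1, -1), -1)), Mul(7, Pow(-1, -1))))) = Add(1496, Mul(-124, Add(Mul(-5, Pow(1, -1)), Mul(7, -1)))) = Add(1496, Mul(-124, Add(Mul(-5, 1), -7))) = Add(1496, Mul(-124, Add(-5, -7))) = Add(1496, Mul(-124, -12)) = Add(1496, 1488) = 2984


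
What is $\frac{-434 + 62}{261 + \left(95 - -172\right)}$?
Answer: $- \frac{31}{44} \approx -0.70455$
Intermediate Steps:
$\frac{-434 + 62}{261 + \left(95 - -172\right)} = - \frac{372}{261 + \left(95 + 172\right)} = - \frac{372}{261 + 267} = - \frac{372}{528} = \left(-372\right) \frac{1}{528} = - \frac{31}{44}$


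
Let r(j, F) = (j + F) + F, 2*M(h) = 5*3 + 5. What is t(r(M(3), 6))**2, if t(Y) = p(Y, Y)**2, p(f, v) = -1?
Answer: 1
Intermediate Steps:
M(h) = 10 (M(h) = (5*3 + 5)/2 = (15 + 5)/2 = (1/2)*20 = 10)
r(j, F) = j + 2*F (r(j, F) = (F + j) + F = j + 2*F)
t(Y) = 1 (t(Y) = (-1)**2 = 1)
t(r(M(3), 6))**2 = 1**2 = 1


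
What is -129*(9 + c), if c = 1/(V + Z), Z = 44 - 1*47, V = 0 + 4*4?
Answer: -15222/13 ≈ -1170.9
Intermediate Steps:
V = 16 (V = 0 + 16 = 16)
Z = -3 (Z = 44 - 47 = -3)
c = 1/13 (c = 1/(16 - 3) = 1/13 ≈ 0.076923)
-129*(9 + c) = -129*(9 + 1/13) = -129*118/13 = -15222/13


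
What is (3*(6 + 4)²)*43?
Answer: 12900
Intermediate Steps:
(3*(6 + 4)²)*43 = (3*10²)*43 = (3*100)*43 = 300*43 = 12900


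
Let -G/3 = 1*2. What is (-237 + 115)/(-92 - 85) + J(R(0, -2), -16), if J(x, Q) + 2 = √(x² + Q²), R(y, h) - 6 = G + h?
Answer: -232/177 + 2*√65 ≈ 14.814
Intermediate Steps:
G = -6 (G = -3*2 = -6)
R(y, h) = h (R(y, h) = 6 + (-6 + h) = h)
J(x, Q) = -2 + √(Q² + x²) (J(x, Q) = -2 + √(x² + Q²) = -2 + √(Q² + x²))
(-237 + 115)/(-92 - 85) + J(R(0, -2), -16) = (-237 + 115)/(-92 - 85) + (-2 + √((-16)² + (-2)²)) = -122/(-177) + (-2 + √(256 + 4)) = -122*(-1/177) + (-2 + √260) = 122/177 + (-2 + 2*√65) = -232/177 + 2*√65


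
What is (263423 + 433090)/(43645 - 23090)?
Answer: 696513/20555 ≈ 33.885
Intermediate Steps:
(263423 + 433090)/(43645 - 23090) = 696513/20555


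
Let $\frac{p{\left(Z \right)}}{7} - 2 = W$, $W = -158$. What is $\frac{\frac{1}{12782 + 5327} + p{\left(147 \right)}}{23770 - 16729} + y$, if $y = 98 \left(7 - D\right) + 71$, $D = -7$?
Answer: $\frac{183970616740}{127505469} \approx 1442.8$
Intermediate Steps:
$p{\left(Z \right)} = -1092$ ($p{\left(Z \right)} = 14 + 7 \left(-158\right) = 14 - 1106 = -1092$)
$y = 1443$ ($y = 98 \left(7 - -7\right) + 71 = 98 \left(7 + 7\right) + 71 = 98 \cdot 14 + 71 = 1372 + 71 = 1443$)
$\frac{\frac{1}{12782 + 5327} + p{\left(147 \right)}}{23770 - 16729} + y = \frac{\frac{1}{12782 + 5327} - 1092}{23770 - 16729} + 1443 = \frac{\frac{1}{18109} - 1092}{7041} + 1443 = \left(\frac{1}{18109} - 1092\right) \frac{1}{7041} + 1443 = \left(- \frac{19775027}{18109}\right) \frac{1}{7041} + 1443 = - \frac{19775027}{127505469} + 1443 = \frac{183970616740}{127505469}$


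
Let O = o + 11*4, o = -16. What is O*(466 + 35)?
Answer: 14028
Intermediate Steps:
O = 28 (O = -16 + 11*4 = -16 + 44 = 28)
O*(466 + 35) = 28*(466 + 35) = 28*501 = 14028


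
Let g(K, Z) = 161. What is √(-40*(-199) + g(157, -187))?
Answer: √8121 ≈ 90.117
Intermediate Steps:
√(-40*(-199) + g(157, -187)) = √(-40*(-199) + 161) = √(7960 + 161) = √8121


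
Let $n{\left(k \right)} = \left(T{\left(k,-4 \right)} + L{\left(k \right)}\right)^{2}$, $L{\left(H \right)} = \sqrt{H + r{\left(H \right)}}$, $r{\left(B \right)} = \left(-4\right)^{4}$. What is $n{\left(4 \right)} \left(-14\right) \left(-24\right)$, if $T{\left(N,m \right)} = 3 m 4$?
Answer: $861504 - 64512 \sqrt{65} \approx 3.4139 \cdot 10^{5}$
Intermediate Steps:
$r{\left(B \right)} = 256$
$L{\left(H \right)} = \sqrt{256 + H}$ ($L{\left(H \right)} = \sqrt{H + 256} = \sqrt{256 + H}$)
$T{\left(N,m \right)} = 12 m$
$n{\left(k \right)} = \left(-48 + \sqrt{256 + k}\right)^{2}$ ($n{\left(k \right)} = \left(12 \left(-4\right) + \sqrt{256 + k}\right)^{2} = \left(-48 + \sqrt{256 + k}\right)^{2}$)
$n{\left(4 \right)} \left(-14\right) \left(-24\right) = \left(-48 + \sqrt{256 + 4}\right)^{2} \left(-14\right) \left(-24\right) = \left(-48 + \sqrt{260}\right)^{2} \left(-14\right) \left(-24\right) = \left(-48 + 2 \sqrt{65}\right)^{2} \left(-14\right) \left(-24\right) = - 14 \left(-48 + 2 \sqrt{65}\right)^{2} \left(-24\right) = 336 \left(-48 + 2 \sqrt{65}\right)^{2}$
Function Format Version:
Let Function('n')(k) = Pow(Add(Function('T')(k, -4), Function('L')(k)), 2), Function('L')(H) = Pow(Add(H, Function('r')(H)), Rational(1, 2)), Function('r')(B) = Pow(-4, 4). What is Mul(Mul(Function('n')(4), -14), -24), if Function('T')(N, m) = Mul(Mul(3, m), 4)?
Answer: Add(861504, Mul(-64512, Pow(65, Rational(1, 2)))) ≈ 3.4139e+5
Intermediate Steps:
Function('r')(B) = 256
Function('L')(H) = Pow(Add(256, H), Rational(1, 2)) (Function('L')(H) = Pow(Add(H, 256), Rational(1, 2)) = Pow(Add(256, H), Rational(1, 2)))
Function('T')(N, m) = Mul(12, m)
Function('n')(k) = Pow(Add(-48, Pow(Add(256, k), Rational(1, 2))), 2) (Function('n')(k) = Pow(Add(Mul(12, -4), Pow(Add(256, k), Rational(1, 2))), 2) = Pow(Add(-48, Pow(Add(256, k), Rational(1, 2))), 2))
Mul(Mul(Function('n')(4), -14), -24) = Mul(Mul(Pow(Add(-48, Pow(Add(256, 4), Rational(1, 2))), 2), -14), -24) = Mul(Mul(Pow(Add(-48, Pow(260, Rational(1, 2))), 2), -14), -24) = Mul(Mul(Pow(Add(-48, Mul(2, Pow(65, Rational(1, 2)))), 2), -14), -24) = Mul(Mul(-14, Pow(Add(-48, Mul(2, Pow(65, Rational(1, 2)))), 2)), -24) = Mul(336, Pow(Add(-48, Mul(2, Pow(65, Rational(1, 2)))), 2))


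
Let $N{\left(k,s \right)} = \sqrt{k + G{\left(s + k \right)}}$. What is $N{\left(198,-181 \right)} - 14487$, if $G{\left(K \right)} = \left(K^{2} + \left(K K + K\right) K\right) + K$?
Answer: $-14487 + 3 \sqrt{634} \approx -14411.0$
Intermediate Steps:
$G{\left(K \right)} = K + K^{2} + K \left(K + K^{2}\right)$ ($G{\left(K \right)} = \left(K^{2} + \left(K^{2} + K\right) K\right) + K = \left(K^{2} + \left(K + K^{2}\right) K\right) + K = \left(K^{2} + K \left(K + K^{2}\right)\right) + K = K + K^{2} + K \left(K + K^{2}\right)$)
$N{\left(k,s \right)} = \sqrt{k + \left(k + s\right) \left(1 + \left(k + s\right)^{2} + 2 k + 2 s\right)}$ ($N{\left(k,s \right)} = \sqrt{k + \left(s + k\right) \left(1 + \left(s + k\right)^{2} + 2 \left(s + k\right)\right)} = \sqrt{k + \left(k + s\right) \left(1 + \left(k + s\right)^{2} + 2 \left(k + s\right)\right)} = \sqrt{k + \left(k + s\right) \left(1 + \left(k + s\right)^{2} + \left(2 k + 2 s\right)\right)} = \sqrt{k + \left(k + s\right) \left(1 + \left(k + s\right)^{2} + 2 k + 2 s\right)}$)
$N{\left(198,-181 \right)} - 14487 = \sqrt{198 + \left(198 - 181\right) \left(1 + \left(198 - 181\right)^{2} + 2 \cdot 198 + 2 \left(-181\right)\right)} - 14487 = \sqrt{198 + 17 \left(1 + 17^{2} + 396 - 362\right)} - 14487 = \sqrt{198 + 17 \left(1 + 289 + 396 - 362\right)} - 14487 = \sqrt{198 + 17 \cdot 324} - 14487 = \sqrt{198 + 5508} - 14487 = \sqrt{5706} - 14487 = 3 \sqrt{634} - 14487 = -14487 + 3 \sqrt{634}$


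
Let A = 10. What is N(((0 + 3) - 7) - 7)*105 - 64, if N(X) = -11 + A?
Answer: -169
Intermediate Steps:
N(X) = -1 (N(X) = -11 + 10 = -1)
N(((0 + 3) - 7) - 7)*105 - 64 = -1*105 - 64 = -105 - 64 = -169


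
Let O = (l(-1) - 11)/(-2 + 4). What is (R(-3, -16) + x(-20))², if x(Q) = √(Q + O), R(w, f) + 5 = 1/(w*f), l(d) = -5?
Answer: (-239 + 96*I*√7)²/2304 ≈ -3.2079 - 52.695*I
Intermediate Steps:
R(w, f) = -5 + 1/(f*w) (R(w, f) = -5 + 1/(w*f) = -5 + 1/(f*w))
O = -8 (O = (-5 - 11)/(-2 + 4) = -16/2 = -16*½ = -8)
x(Q) = √(-8 + Q) (x(Q) = √(Q - 8) = √(-8 + Q))
(R(-3, -16) + x(-20))² = ((-5 + 1/(-16*(-3))) + √(-8 - 20))² = ((-5 - 1/16*(-⅓)) + √(-28))² = ((-5 + 1/48) + 2*I*√7)² = (-239/48 + 2*I*√7)²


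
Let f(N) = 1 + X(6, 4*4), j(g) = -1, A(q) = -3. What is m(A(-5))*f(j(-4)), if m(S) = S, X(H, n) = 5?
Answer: -18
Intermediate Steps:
f(N) = 6 (f(N) = 1 + 5 = 6)
m(A(-5))*f(j(-4)) = -3*6 = -18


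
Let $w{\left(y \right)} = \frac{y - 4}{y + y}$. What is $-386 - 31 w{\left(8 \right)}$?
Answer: $- \frac{1575}{4} \approx -393.75$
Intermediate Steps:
$w{\left(y \right)} = \frac{-4 + y}{2 y}$
$-386 - 31 w{\left(8 \right)} = -386 - 31 \frac{-4 + 8}{2 \cdot 8} = -386 - 31 \cdot \frac{1}{2} \cdot \frac{1}{8} \cdot 4 = -386 - \frac{31}{4} = - \frac{1575}{4}$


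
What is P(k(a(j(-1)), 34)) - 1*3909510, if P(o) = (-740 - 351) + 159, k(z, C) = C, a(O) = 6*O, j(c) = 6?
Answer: -3910442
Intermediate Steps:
P(o) = -932 (P(o) = -1091 + 159 = -932)
P(k(a(j(-1)), 34)) - 1*3909510 = -932 - 1*3909510 = -932 - 3909510 = -3910442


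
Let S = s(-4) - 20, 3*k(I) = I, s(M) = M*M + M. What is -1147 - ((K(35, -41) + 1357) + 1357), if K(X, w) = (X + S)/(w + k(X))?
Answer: -339687/88 ≈ -3860.1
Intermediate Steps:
s(M) = M + M**2 (s(M) = M**2 + M = M + M**2)
k(I) = I/3
S = -8 (S = -4*(1 - 4) - 20 = -4*(-3) - 20 = 12 - 20 = -8)
K(X, w) = (-8 + X)/(w + X/3) (K(X, w) = (X - 8)/(w + X/3) = (-8 + X)/(w + X/3))
-1147 - ((K(35, -41) + 1357) + 1357) = -1147 - ((3*(-8 + 35)/(35 + 3*(-41)) + 1357) + 1357) = -1147 - ((3*27/(35 - 123) + 1357) + 1357) = -1147 - ((3*27/(-88) + 1357) + 1357) = -1147 - ((3*(-1/88)*27 + 1357) + 1357) = -1147 - ((-81/88 + 1357) + 1357) = -1147 - (119335/88 + 1357) = -1147 - 1*238751/88 = -1147 - 238751/88 = -339687/88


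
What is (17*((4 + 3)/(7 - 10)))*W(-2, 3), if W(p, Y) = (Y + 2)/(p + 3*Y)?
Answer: -85/3 ≈ -28.333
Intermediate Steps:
W(p, Y) = (2 + Y)/(p + 3*Y)
(17*((4 + 3)/(7 - 10)))*W(-2, 3) = (17*((4 + 3)/(7 - 10)))*((2 + 3)/(-2 + 3*3)) = (17*(7/(-3)))*(5/(-2 + 9)) = (17*(7*(-⅓)))*(5/7) = (17*(-7/3))*((⅐)*5) = -119/3*5/7 = -85/3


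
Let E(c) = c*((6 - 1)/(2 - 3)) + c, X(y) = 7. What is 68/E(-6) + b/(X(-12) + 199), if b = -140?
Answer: 1331/618 ≈ 2.1537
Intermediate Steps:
E(c) = -4*c (E(c) = c*(5/(-1)) + c = c*(5*(-1)) + c = c*(-5) + c = -5*c + c = -4*c)
68/E(-6) + b/(X(-12) + 199) = 68/((-4*(-6))) - 140/(7 + 199) = 68/24 - 140/206 = 68*(1/24) - 140*1/206 = 17/6 - 70/103 = 1331/618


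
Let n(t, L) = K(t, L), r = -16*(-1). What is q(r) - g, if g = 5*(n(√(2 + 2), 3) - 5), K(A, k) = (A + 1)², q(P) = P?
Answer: -4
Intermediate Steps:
r = 16
K(A, k) = (1 + A)²
n(t, L) = (1 + t)²
g = 20 (g = 5*((1 + √(2 + 2))² - 5) = 5*((1 + √4)² - 5) = 5*((1 + 2)² - 5) = 5*(3² - 5) = 5*(9 - 5) = 5*4 = 20)
q(r) - g = 16 - 1*20 = 16 - 20 = -4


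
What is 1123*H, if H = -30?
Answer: -33690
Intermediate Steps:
1123*H = 1123*(-30) = -33690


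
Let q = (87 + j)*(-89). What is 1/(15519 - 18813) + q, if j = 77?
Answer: -48079225/3294 ≈ -14596.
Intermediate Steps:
q = -14596 (q = (87 + 77)*(-89) = 164*(-89) = -14596)
1/(15519 - 18813) + q = 1/(15519 - 18813) - 14596 = 1/(-3294) - 14596 = -1/3294 - 14596 = -48079225/3294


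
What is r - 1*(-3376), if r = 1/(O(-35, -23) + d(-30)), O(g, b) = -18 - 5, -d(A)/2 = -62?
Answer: 340977/101 ≈ 3376.0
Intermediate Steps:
d(A) = 124 (d(A) = -2*(-62) = 124)
O(g, b) = -23
r = 1/101 (r = 1/(-23 + 124) = 1/101 ≈ 0.0099010)
r - 1*(-3376) = 1/101 - 1*(-3376) = 1/101 + 3376 = 340977/101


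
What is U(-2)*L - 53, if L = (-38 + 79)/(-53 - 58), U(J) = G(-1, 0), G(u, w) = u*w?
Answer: -53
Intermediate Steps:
U(J) = 0 (U(J) = -1*0 = 0)
L = -41/111 (L = 41/(-111) = 41*(-1/111) = -41/111 ≈ -0.36937)
U(-2)*L - 53 = 0*(-41/111) - 53 = 0 - 53 = -53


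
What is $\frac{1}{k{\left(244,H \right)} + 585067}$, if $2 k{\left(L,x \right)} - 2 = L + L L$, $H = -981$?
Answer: $\frac{1}{614958} \approx 1.6261 \cdot 10^{-6}$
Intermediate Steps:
$k{\left(L,x \right)} = 1 + \frac{L}{2} + \frac{L^{2}}{2}$ ($k{\left(L,x \right)} = 1 + \frac{L + L L}{2} = 1 + \frac{L + L^{2}}{2} = 1 + \left(\frac{L}{2} + \frac{L^{2}}{2}\right) = 1 + \frac{L}{2} + \frac{L^{2}}{2}$)
$\frac{1}{k{\left(244,H \right)} + 585067} = \frac{1}{\left(1 + \frac{1}{2} \cdot 244 + \frac{244^{2}}{2}\right) + 585067} = \frac{1}{\left(1 + 122 + \frac{1}{2} \cdot 59536\right) + 585067} = \frac{1}{\left(1 + 122 + 29768\right) + 585067} = \frac{1}{29891 + 585067} = \frac{1}{614958}$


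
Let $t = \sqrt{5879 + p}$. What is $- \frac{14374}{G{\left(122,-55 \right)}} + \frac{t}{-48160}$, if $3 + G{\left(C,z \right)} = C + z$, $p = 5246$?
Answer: $- \frac{7187}{32} - \frac{\sqrt{445}}{9632} \approx -224.6$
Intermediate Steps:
$t = 5 \sqrt{445}$ ($t = \sqrt{5879 + 5246} = \sqrt{11125} = 5 \sqrt{445} \approx 105.48$)
$G{\left(C,z \right)} = -3 + C + z$ ($G{\left(C,z \right)} = -3 + \left(C + z\right) = -3 + C + z$)
$- \frac{14374}{G{\left(122,-55 \right)}} + \frac{t}{-48160} = - \frac{14374}{-3 + 122 - 55} + \frac{5 \sqrt{445}}{-48160} = - \frac{14374}{64} + 5 \sqrt{445} \left(- \frac{1}{48160}\right) = \left(-14374\right) \frac{1}{64} - \frac{\sqrt{445}}{9632} = - \frac{7187}{32} - \frac{\sqrt{445}}{9632}$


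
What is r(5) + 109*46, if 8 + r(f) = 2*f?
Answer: 5016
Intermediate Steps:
r(f) = -8 + 2*f
r(5) + 109*46 = (-8 + 2*5) + 109*46 = (-8 + 10) + 5014 = 2 + 5014 = 5016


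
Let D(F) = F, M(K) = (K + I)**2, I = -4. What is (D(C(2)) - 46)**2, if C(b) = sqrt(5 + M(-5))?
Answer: (46 - sqrt(86))**2 ≈ 1348.8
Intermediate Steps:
M(K) = (-4 + K)**2 (M(K) = (K - 4)**2 = (-4 + K)**2)
C(b) = sqrt(86) (C(b) = sqrt(5 + (-4 - 5)**2) = sqrt(5 + (-9)**2) = sqrt(5 + 81) = sqrt(86))
(D(C(2)) - 46)**2 = (sqrt(86) - 46)**2 = (-46 + sqrt(86))**2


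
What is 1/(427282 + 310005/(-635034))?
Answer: 211678/90446095861 ≈ 2.3404e-6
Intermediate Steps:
1/(427282 + 310005/(-635034)) = 1/(427282 + 310005*(-1/635034)) = 1/(427282 - 103335/211678) = 1/(90446095861/211678) = 211678/90446095861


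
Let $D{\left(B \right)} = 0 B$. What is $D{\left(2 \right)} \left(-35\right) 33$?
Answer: $0$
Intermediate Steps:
$D{\left(B \right)} = 0$
$D{\left(2 \right)} \left(-35\right) 33 = 0 \left(-35\right) 33 = 0 \cdot 33 = 0$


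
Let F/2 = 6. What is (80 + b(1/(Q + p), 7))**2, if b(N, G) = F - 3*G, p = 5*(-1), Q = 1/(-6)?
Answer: 5041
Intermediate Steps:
F = 12 (F = 2*6 = 12)
Q = -1/6 ≈ -0.16667
p = -5
b(N, G) = 12 - 3*G
(80 + b(1/(Q + p), 7))**2 = (80 + (12 - 3*7))**2 = (80 + (12 - 21))**2 = (80 - 9)**2 = 71**2 = 5041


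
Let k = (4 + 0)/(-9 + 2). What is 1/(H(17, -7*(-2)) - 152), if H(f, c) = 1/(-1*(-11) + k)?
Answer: -73/11089 ≈ -0.0065831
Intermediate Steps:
k = -4/7 (k = 4/(-7) = 4*(-⅐) = -4/7 ≈ -0.57143)
H(f, c) = 7/73 (H(f, c) = 1/(-1*(-11) - 4/7) = 1/(11 - 4/7) = 1/(73/7) = 7/73)
1/(H(17, -7*(-2)) - 152) = 1/(7/73 - 152) = 1/(-11089/73) = -73/11089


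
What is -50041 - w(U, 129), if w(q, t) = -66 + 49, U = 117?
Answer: -50024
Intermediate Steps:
w(q, t) = -17
-50041 - w(U, 129) = -50041 - 1*(-17) = -50041 + 17 = -50024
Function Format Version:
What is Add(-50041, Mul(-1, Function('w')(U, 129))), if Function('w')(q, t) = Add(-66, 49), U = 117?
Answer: -50024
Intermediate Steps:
Function('w')(q, t) = -17
Add(-50041, Mul(-1, Function('w')(U, 129))) = Add(-50041, Mul(-1, -17)) = Add(-50041, 17) = -50024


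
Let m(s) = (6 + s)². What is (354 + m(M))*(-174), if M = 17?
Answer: -153642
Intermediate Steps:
(354 + m(M))*(-174) = (354 + (6 + 17)²)*(-174) = (354 + 23²)*(-174) = (354 + 529)*(-174) = 883*(-174) = -153642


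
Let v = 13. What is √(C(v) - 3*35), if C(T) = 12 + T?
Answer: 4*I*√5 ≈ 8.9443*I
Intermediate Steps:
√(C(v) - 3*35) = √((12 + 13) - 3*35) = √(25 - 105) = √(-80) = 4*I*√5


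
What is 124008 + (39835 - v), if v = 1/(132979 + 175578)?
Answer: 50554904550/308557 ≈ 1.6384e+5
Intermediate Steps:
v = 1/308557 ≈ 3.2409e-6
124008 + (39835 - v) = 124008 + (39835 - 1*1/308557) = 124008 + (39835 - 1/308557) = 124008 + 12291368094/308557 = 50554904550/308557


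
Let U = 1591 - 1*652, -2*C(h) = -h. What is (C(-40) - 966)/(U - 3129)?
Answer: 493/1095 ≈ 0.45023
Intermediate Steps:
C(h) = h/2 (C(h) = -(-1)*h/2 = h/2)
U = 939 (U = 1591 - 652 = 939)
(C(-40) - 966)/(U - 3129) = ((½)*(-40) - 966)/(939 - 3129) = (-20 - 966)/(-2190) = -986*(-1/2190) = 493/1095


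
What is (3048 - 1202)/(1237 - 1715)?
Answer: -923/239 ≈ -3.8619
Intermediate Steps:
(3048 - 1202)/(1237 - 1715) = 1846/(-478) = 1846*(-1/478) = -923/239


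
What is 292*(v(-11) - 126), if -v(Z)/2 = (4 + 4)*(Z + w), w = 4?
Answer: -4088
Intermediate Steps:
v(Z) = -64 - 16*Z (v(Z) = -2*(4 + 4)*(Z + 4) = -16*(4 + Z) = -2*(32 + 8*Z) = -64 - 16*Z)
292*(v(-11) - 126) = 292*((-64 - 16*(-11)) - 126) = 292*((-64 + 176) - 126) = 292*(112 - 126) = 292*(-14) = -4088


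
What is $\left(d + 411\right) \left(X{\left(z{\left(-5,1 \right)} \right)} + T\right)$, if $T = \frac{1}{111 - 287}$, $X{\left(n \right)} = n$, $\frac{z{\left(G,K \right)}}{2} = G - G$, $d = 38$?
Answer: $- \frac{449}{176} \approx -2.5511$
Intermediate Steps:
$z{\left(G,K \right)} = 0$ ($z{\left(G,K \right)} = 2 \left(G - G\right) = 2 \cdot 0 = 0$)
$T = - \frac{1}{176}$ ($T = \frac{1}{-176} = - \frac{1}{176} \approx -0.0056818$)
$\left(d + 411\right) \left(X{\left(z{\left(-5,1 \right)} \right)} + T\right) = \left(38 + 411\right) \left(0 - \frac{1}{176}\right) = 449 \left(- \frac{1}{176}\right) = - \frac{449}{176}$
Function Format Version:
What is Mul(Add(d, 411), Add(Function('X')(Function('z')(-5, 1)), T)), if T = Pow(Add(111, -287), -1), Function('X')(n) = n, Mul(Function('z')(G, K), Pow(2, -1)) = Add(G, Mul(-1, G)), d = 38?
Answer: Rational(-449, 176) ≈ -2.5511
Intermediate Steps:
Function('z')(G, K) = 0 (Function('z')(G, K) = Mul(2, Add(G, Mul(-1, G))) = Mul(2, 0) = 0)
T = Rational(-1, 176) (T = Pow(-176, -1) = Rational(-1, 176) ≈ -0.0056818)
Mul(Add(d, 411), Add(Function('X')(Function('z')(-5, 1)), T)) = Mul(Add(38, 411), Add(0, Rational(-1, 176))) = Mul(449, Rational(-1, 176)) = Rational(-449, 176)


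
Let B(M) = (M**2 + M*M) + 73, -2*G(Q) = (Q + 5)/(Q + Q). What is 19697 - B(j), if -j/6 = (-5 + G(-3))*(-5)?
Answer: -22426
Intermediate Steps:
G(Q) = -(5 + Q)/(4*Q) (G(Q) = -(Q + 5)/(2*(Q + Q)) = -(5 + Q)/(2*(2*Q)) = -(5 + Q)*1/(2*Q)/2 = -(5 + Q)/(4*Q))
j = -145 (j = -6*(-5 + (1/4)*(-5 - 1*(-3))/(-3))*(-5) = -6*(-5 + (1/4)*(-1/3)*(-5 + 3))*(-5) = -6*(-5 + (1/4)*(-1/3)*(-2))*(-5) = -6*(-5 + 1/6)*(-5) = -(-29)*(-5) = -6*145/6 = -145)
B(M) = 73 + 2*M**2 (B(M) = (M**2 + M**2) + 73 = 2*M**2 + 73 = 73 + 2*M**2)
19697 - B(j) = 19697 - (73 + 2*(-145)**2) = 19697 - (73 + 2*21025) = 19697 - (73 + 42050) = 19697 - 1*42123 = 19697 - 42123 = -22426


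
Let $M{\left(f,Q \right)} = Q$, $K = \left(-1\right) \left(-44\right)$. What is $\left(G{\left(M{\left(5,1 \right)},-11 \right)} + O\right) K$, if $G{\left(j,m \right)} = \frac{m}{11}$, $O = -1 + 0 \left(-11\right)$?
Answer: $-88$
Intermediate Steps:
$K = 44$
$O = -1$ ($O = -1 + 0 = -1$)
$G{\left(j,m \right)} = \frac{m}{11}$ ($G{\left(j,m \right)} = m \frac{1}{11} = \frac{m}{11}$)
$\left(G{\left(M{\left(5,1 \right)},-11 \right)} + O\right) K = \left(\frac{1}{11} \left(-11\right) - 1\right) 44 = \left(-1 - 1\right) 44 = \left(-2\right) 44 = -88$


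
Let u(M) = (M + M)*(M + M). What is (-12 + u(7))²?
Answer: 33856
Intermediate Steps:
u(M) = 4*M² (u(M) = (2*M)*(2*M) = 4*M²)
(-12 + u(7))² = (-12 + 4*7²)² = (-12 + 4*49)² = (-12 + 196)² = 184² = 33856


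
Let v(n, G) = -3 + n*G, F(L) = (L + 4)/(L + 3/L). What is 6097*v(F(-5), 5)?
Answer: -51389/4 ≈ -12847.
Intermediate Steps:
F(L) = (4 + L)/(L + 3/L)
v(n, G) = -3 + G*n
6097*v(F(-5), 5) = 6097*(-3 + 5*(-5*(4 - 5)/(3 + (-5)²))) = 6097*(-3 + 5*(-5*(-1)/(3 + 25))) = 6097*(-3 + 5*(-5*(-1)/28)) = 6097*(-3 + 5*(-5*1/28*(-1))) = 6097*(-3 + 5*(5/28)) = 6097*(-3 + 25/28) = 6097*(-59/28) = -51389/4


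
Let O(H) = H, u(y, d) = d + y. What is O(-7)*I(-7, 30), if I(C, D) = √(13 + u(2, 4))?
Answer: -7*√19 ≈ -30.512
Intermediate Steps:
I(C, D) = √19 (I(C, D) = √(13 + (4 + 2)) = √(13 + 6) = √19)
O(-7)*I(-7, 30) = -7*√19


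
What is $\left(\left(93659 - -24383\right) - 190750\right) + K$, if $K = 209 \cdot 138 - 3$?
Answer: $-43869$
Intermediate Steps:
$K = 28839$ ($K = 28842 + \left(-121 + 118\right) = 28842 - 3 = 28839$)
$\left(\left(93659 - -24383\right) - 190750\right) + K = \left(\left(93659 - -24383\right) - 190750\right) + 28839 = \left(\left(93659 + 24383\right) - 190750\right) + 28839 = \left(118042 - 190750\right) + 28839 = -72708 + 28839 = -43869$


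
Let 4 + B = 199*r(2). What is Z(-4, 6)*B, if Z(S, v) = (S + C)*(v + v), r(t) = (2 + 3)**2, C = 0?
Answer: -238608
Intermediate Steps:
r(t) = 25 (r(t) = 5**2 = 25)
Z(S, v) = 2*S*v (Z(S, v) = (S + 0)*(v + v) = S*(2*v) = 2*S*v)
B = 4971 (B = -4 + 199*25 = -4 + 4975 = 4971)
Z(-4, 6)*B = (2*(-4)*6)*4971 = -48*4971 = -238608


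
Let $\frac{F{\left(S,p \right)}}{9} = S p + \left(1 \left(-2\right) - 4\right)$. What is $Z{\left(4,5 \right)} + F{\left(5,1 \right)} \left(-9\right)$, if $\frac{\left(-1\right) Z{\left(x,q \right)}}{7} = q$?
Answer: $46$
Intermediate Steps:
$Z{\left(x,q \right)} = - 7 q$
$F{\left(S,p \right)} = -54 + 9 S p$ ($F{\left(S,p \right)} = 9 \left(S p + \left(1 \left(-2\right) - 4\right)\right) = 9 \left(S p - 6\right) = 9 \left(-6 + S p\right) = -54 + 9 S p$)
$Z{\left(4,5 \right)} + F{\left(5,1 \right)} \left(-9\right) = \left(-7\right) 5 + \left(-54 + 9 \cdot 5 \cdot 1\right) \left(-9\right) = -35 + \left(-54 + 45\right) \left(-9\right) = -35 - -81 = -35 + 81 = 46$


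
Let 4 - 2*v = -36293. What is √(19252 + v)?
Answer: √149602/2 ≈ 193.39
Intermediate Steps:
v = 36297/2 (v = 2 - ½*(-36293) = 2 + 36293/2 = 36297/2 ≈ 18149.)
√(19252 + v) = √(19252 + 36297/2) = √(74801/2) = √149602/2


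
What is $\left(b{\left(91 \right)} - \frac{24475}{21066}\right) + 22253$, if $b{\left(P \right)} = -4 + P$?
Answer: $\frac{470589965}{21066} \approx 22339.0$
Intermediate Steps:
$\left(b{\left(91 \right)} - \frac{24475}{21066}\right) + 22253 = \left(\left(-4 + 91\right) - \frac{24475}{21066}\right) + 22253 = \left(87 - \frac{24475}{21066}\right) + 22253 = \frac{1808267}{21066} + 22253 = \frac{470589965}{21066}$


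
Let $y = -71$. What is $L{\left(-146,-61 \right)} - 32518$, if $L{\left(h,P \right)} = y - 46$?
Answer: $-32635$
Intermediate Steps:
$L{\left(h,P \right)} = -117$ ($L{\left(h,P \right)} = -71 - 46 = -117$)
$L{\left(-146,-61 \right)} - 32518 = -117 - 32518 = -32635$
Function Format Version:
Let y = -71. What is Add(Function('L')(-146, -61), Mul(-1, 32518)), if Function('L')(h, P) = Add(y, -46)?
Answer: -32635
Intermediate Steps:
Function('L')(h, P) = -117 (Function('L')(h, P) = Add(-71, -46) = -117)
Add(Function('L')(-146, -61), Mul(-1, 32518)) = Add(-117, Mul(-1, 32518)) = Add(-117, -32518) = -32635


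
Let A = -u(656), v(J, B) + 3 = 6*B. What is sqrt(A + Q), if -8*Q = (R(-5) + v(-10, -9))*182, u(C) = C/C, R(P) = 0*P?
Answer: sqrt(5183)/2 ≈ 35.997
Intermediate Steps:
v(J, B) = -3 + 6*B
R(P) = 0
u(C) = 1
A = -1 (A = -1*1 = -1)
Q = 5187/4 (Q = -(0 + (-3 + 6*(-9)))*182/8 = -(0 + (-3 - 54))*182/8 = -(0 - 57)*182/8 = -(-57)*182/8 = -1/8*(-10374) = 5187/4 ≈ 1296.8)
sqrt(A + Q) = sqrt(-1 + 5187/4) = sqrt(5183/4) = sqrt(5183)/2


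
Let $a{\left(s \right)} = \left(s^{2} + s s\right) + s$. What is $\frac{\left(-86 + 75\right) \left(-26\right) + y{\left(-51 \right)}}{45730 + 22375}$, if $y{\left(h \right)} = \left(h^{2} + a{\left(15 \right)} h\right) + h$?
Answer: $- \frac{20879}{68105} \approx -0.30657$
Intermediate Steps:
$a{\left(s \right)} = s + 2 s^{2}$ ($a{\left(s \right)} = \left(s^{2} + s^{2}\right) + s = 2 s^{2} + s = s + 2 s^{2}$)
$y{\left(h \right)} = h^{2} + 466 h$ ($y{\left(h \right)} = \left(h^{2} + 15 \left(1 + 2 \cdot 15\right) h\right) + h = \left(h^{2} + 15 \left(1 + 30\right) h\right) + h = \left(h^{2} + 15 \cdot 31 h\right) + h = \left(h^{2} + 465 h\right) + h = h^{2} + 466 h$)
$\frac{\left(-86 + 75\right) \left(-26\right) + y{\left(-51 \right)}}{45730 + 22375} = \frac{\left(-86 + 75\right) \left(-26\right) - 51 \left(466 - 51\right)}{45730 + 22375} = \frac{\left(-11\right) \left(-26\right) - 21165}{68105} = \left(286 - 21165\right) \frac{1}{68105} = \left(-20879\right) \frac{1}{68105} = - \frac{20879}{68105}$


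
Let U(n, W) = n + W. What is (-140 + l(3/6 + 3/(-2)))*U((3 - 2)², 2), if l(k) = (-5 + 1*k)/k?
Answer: -402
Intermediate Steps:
l(k) = (-5 + k)/k
U(n, W) = W + n
(-140 + l(3/6 + 3/(-2)))*U((3 - 2)², 2) = (-140 + (-5 + (3/6 + 3/(-2)))/(3/6 + 3/(-2)))*(2 + (3 - 2)²) = (-140 + (-5 + (3*(⅙) + 3*(-½)))/(3*(⅙) + 3*(-½)))*(2 + 1²) = (-140 + (-5 + (½ - 3/2))/(½ - 3/2))*(2 + 1) = (-140 + (-5 - 1)/(-1))*3 = (-140 - 1*(-6))*3 = (-140 + 6)*3 = -134*3 = -402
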